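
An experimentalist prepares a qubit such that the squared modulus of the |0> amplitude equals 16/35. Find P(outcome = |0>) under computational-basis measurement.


|alpha|^2 = 16/35 = 0.4571
|beta|^2 = 1 - 16/35 = 19/35 = 0.5429
P(|0>) = |alpha|^2 = 0.4571

0.4571


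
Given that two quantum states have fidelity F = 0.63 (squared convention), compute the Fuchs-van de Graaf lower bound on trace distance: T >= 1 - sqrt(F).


Fuchs-van de Graaf (squared-fidelity convention): 1 - sqrt(F) <= T <= sqrt(1 - F).
Lower bound: T >= 1 - sqrt(F)
sqrt(F) = sqrt(0.63) = 0.7937
T >= 1 - 0.7937
T >= 0.2063

0.2063


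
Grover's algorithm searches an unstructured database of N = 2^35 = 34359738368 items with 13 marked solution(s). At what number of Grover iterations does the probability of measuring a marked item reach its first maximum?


After j Grover iterations the success probability is P(j) = sin^2((2j+1)*theta), where sin(theta) = sqrt(k/N).
N = 2^35 = 34359738368, k = 13
sin(theta) = sqrt(k/N) = 1.94512158e-05
theta = arcsin(sqrt(k/N)) = 1.94512158e-05 rad
P(j) reaches its first maximum when (2j+1)*theta is as close as possible to pi/2, i.e. j = round(pi/(4*theta) - 1/2).
pi/(4*theta) - 1/2 = 40377.3443
(For comparison, the common estimate pi/4 * sqrt(N/k) = 40377.8443; the exact maximiser is used here.)
Optimal iterations = 40377

40377


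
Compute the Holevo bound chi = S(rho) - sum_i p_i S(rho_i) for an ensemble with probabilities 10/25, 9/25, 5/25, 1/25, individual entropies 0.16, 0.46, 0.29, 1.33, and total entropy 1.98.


chi = S(rho) - sum_i p_i * S(rho_i)
Weighted entropy = 10/25 * 0.16 + 9/25 * 0.46 + 5/25 * 0.29 + 1/25 * 1.33
= 0.3408
chi = 1.98 - 0.3408
= 1.6392

1.6392


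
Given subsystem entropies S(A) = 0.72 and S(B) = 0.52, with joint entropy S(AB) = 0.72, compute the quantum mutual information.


I(A:B) = S(A) + S(B) - S(AB)
= 0.72 + 0.52 - 0.72
= 0.5200

0.5200


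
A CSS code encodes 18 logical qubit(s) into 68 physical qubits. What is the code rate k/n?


Code rate R = k/n
= 18/68
= 0.2647

0.2647


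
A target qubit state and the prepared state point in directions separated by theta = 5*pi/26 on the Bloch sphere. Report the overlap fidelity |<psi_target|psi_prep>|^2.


For states separated by angle theta on Bloch sphere:
F = cos^2(theta/2)
theta = 5*pi/26 = 0.6042
theta/2 = 0.3021
cos(theta/2) = 0.9547
F = 0.9115

0.9115


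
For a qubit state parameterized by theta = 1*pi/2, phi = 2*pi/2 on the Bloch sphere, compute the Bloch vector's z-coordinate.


theta = 1.5708, phi = 3.1416
r_z = cos(theta) = 0.0000

0.0000


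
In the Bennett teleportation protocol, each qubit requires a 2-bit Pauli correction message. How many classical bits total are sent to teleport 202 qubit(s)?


Quantum teleportation requires 2 classical bits per qubit teleported.
202 qubit(s) -> 2 * 202 = 404 classical bits

404


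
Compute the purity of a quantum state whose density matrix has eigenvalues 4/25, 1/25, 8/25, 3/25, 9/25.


tr(rho^2) = sum of eigenvalues squared
= (4/25)^2 + (1/25)^2 + (8/25)^2 + (3/25)^2 + (9/25)^2
= (16 + 1 + 64 + 9 + 81) / 625
= 171/625
= 0.2736

0.2736


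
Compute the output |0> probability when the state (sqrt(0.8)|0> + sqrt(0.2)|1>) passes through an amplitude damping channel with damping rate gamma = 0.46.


For amplitude damping with parameter gamma on state sqrt(a)|0> + sqrt(b)|1>:
alpha^2 = 0.8, beta^2 = 0.2
P(|0>) = alpha^2 + gamma * beta^2
= 0.8 + 0.46 * 0.2
= 0.8 + 0.0920
= 0.8920

0.8920


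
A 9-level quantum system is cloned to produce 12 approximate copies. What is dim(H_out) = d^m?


Output space = H^(tensor 12) where dim(H) = 9
dim = 9^12
= 81 (after 2 factors)
= 729 (after 3 factors)
= 6561 (after 4 factors)
= 59049 (after 5 factors)
= 531441 (after 6 factors)
= 4782969 (after 7 factors)
= 43046721 (after 8 factors)
= 387420489 (after 9 factors)
= 3486784401 (after 10 factors)
= 31381059609 (after 11 factors)
= 282429536481 (after 12 factors)
= 282429536481

282429536481


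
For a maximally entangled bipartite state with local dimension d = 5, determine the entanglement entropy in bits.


For a maximally entangled state in d x d:
S = log2(d) = log2(5)
= 2.3219

2.3219


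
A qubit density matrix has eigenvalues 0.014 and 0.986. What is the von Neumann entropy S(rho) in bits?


S = -p*log2(p) - (1-p)*log2(1-p)
p = 0.0140, 1-p = 0.9860
= -0.0140 * log2(0.0140) - 0.9860 * log2(0.9860)
= -(-0.0862) - (-0.0201)
= 0.1063

0.1063


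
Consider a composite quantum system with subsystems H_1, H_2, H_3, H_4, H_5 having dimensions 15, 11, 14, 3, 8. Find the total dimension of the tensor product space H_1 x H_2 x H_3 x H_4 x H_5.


dim(H_1 x H_2 x H_3 x H_4 x H_5) = 15 * 11 * 14 * 3 * 8
= 165 * 14 * 3 * 8
= 2310 * 3 * 8
= 6930 * 8
= 55440

55440


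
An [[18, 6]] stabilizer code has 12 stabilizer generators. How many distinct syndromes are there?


Each stabilizer generator gives a binary (+1 or -1) measurement outcome.
With 12 independent generators:
Total syndromes = 2^12
= 4096

4096


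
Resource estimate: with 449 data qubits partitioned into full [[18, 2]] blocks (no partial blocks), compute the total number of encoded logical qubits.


Each code block uses 18 physical qubits for 2 logical qubit(s).
Number of complete blocks = floor(449 / 18) = 24
Logical qubits = 24 * 2
= 48

48


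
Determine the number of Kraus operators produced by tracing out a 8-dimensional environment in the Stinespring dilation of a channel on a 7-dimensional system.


Tracing out the environment in an orthonormal basis {|i>_E} gives Kraus operators K_i = <i|_E U |0>_E.
Number of Kraus operators = dim(H_env) = d_env
= 8

8


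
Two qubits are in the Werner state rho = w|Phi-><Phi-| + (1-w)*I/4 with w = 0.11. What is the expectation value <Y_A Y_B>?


|Phi-> = (|00> - |11>)/sqrt(2)
For the pure Bell state, <Y_A Y_B> = +1 (Bell-state Pauli correlator).
The maximally-mixed part I/4 has tr(I/4 * P tensor P) = 0 for any traceless Pauli P.
So <Y_A Y_B>_rho = w * (+1) + (1 - w) * 0
= 0.11 * (+1)
= 0.1100

0.1100


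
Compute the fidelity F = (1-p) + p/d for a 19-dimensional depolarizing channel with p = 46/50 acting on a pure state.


F = (1-p) + p/d
= (1 - 0.9200) + 0.9200/19
= 0.0800 + 0.0484
= 0.1284

0.1284


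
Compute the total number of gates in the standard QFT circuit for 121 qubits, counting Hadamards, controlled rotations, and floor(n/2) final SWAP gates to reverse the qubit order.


Hadamard gates: 121
Controlled rotations: n*(n-1)/2 = 121*120/2 = 7260
SWAP gates: floor(n/2) = floor(121/2) = 60
Total = 121 + 7260 + 60
= 7441

7441


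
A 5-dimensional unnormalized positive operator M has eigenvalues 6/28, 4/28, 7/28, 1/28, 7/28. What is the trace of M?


tr(M) = sum of eigenvalues
= 6/28 + 4/28 + 7/28 + 1/28 + 7/28
= 25/28
= 0.8929

0.8929


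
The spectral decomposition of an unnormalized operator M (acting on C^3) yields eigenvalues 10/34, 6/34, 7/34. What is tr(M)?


tr(M) = sum of eigenvalues
= 10/34 + 6/34 + 7/34
= 23/34
= 0.6765

0.6765


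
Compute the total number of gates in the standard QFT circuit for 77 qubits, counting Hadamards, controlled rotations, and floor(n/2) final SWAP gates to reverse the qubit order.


Hadamard gates: 77
Controlled rotations: n*(n-1)/2 = 77*76/2 = 2926
SWAP gates: floor(n/2) = floor(77/2) = 38
Total = 77 + 2926 + 38
= 3041

3041


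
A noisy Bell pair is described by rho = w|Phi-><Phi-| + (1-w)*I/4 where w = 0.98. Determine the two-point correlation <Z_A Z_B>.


|Phi-> = (|00> - |11>)/sqrt(2)
For the pure Bell state, <Z_A Z_B> = +1 (Bell-state Pauli correlator).
The maximally-mixed part I/4 has tr(I/4 * P tensor P) = 0 for any traceless Pauli P.
So <Z_A Z_B>_rho = w * (+1) + (1 - w) * 0
= 0.98 * (+1)
= 0.9800

0.9800


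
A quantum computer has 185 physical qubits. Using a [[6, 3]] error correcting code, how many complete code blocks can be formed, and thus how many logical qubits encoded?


Each code block uses 6 physical qubits for 3 logical qubit(s).
Number of complete blocks = floor(185 / 6) = 30
Logical qubits = 30 * 3
= 90

90


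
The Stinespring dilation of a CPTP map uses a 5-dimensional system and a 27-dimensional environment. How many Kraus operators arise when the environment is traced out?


Tracing out the environment in an orthonormal basis {|i>_E} gives Kraus operators K_i = <i|_E U |0>_E.
Number of Kraus operators = dim(H_env) = d_env
= 27

27


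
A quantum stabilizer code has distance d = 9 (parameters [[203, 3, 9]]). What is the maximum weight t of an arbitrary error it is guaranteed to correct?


Code parameters: [[203, 3, 9]], distance d = 9.
Number of correctable errors = floor((d-1)/2)
= floor((9 - 1)/2)
= floor(8/2)
= 4

4


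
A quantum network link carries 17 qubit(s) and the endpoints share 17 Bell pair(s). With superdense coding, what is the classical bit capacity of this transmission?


Superdense coding allows 2 classical bits per shared entangled pair.
17 pair(s) -> 2 * 17 = 34 classical bits

34


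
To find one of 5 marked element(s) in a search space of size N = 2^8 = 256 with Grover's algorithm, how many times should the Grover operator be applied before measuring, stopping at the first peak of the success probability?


After j Grover iterations the success probability is P(j) = sin^2((2j+1)*theta), where sin(theta) = sqrt(k/N).
N = 2^8 = 256, k = 5
sin(theta) = sqrt(k/N) = 0.1397542486
theta = arcsin(sqrt(k/N)) = 0.1402132233 rad
P(j) reaches its first maximum when (2j+1)*theta is as close as possible to pi/2, i.e. j = round(pi/(4*theta) - 1/2).
pi/(4*theta) - 1/2 = 5.1015
(For comparison, the common estimate pi/4 * sqrt(N/k) = 5.6199; the exact maximiser is used here.)
Optimal iterations = 5

5


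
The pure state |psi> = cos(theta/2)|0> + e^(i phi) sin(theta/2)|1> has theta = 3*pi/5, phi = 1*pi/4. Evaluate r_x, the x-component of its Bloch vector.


theta = 1.8850, phi = 0.7854
r_x = sin(theta)*cos(phi) = 0.9511 * 0.7071
r_x = 0.6725

0.6725


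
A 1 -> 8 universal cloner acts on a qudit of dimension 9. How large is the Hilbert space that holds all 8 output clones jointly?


Output space = H^(tensor 8) where dim(H) = 9
dim = 9^8
= 81 (after 2 factors)
= 729 (after 3 factors)
= 6561 (after 4 factors)
= 59049 (after 5 factors)
= 531441 (after 6 factors)
= 4782969 (after 7 factors)
= 43046721 (after 8 factors)
= 43046721

43046721


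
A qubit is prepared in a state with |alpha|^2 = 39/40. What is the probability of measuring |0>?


|alpha|^2 = 39/40 = 0.9750
|beta|^2 = 1 - 39/40 = 1/40 = 0.0250
P(|0>) = |alpha|^2 = 0.9750

0.9750


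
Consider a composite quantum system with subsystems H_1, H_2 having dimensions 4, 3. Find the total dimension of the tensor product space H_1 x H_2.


dim(H_1 x H_2) = 4 * 3
= 12

12


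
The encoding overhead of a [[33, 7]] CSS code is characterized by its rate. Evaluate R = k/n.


Code rate R = k/n
= 7/33
= 0.2121

0.2121


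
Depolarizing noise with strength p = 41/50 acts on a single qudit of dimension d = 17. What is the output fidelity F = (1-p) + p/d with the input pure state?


F = (1-p) + p/d
= (1 - 0.8200) + 0.8200/17
= 0.1800 + 0.0482
= 0.2282

0.2282


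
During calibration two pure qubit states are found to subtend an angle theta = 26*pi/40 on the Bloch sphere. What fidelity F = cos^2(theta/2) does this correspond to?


For states separated by angle theta on Bloch sphere:
F = cos^2(theta/2)
theta = 26*pi/40 = 2.0420
theta/2 = 1.0210
cos(theta/2) = 0.5225
F = 0.2730

0.2730


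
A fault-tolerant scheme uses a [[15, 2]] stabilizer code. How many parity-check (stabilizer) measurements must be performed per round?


For an [[n,k]] stabilizer code:
Number of stabilizer generators = n - k
= 15 - 2
= 13

13


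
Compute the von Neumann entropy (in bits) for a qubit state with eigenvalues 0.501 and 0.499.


S = -p*log2(p) - (1-p)*log2(1-p)
p = 0.5010, 1-p = 0.4990
= -0.5010 * log2(0.5010) - 0.4990 * log2(0.4990)
= -(-0.4996) - (-0.5004)
= 1.0000

1.0000


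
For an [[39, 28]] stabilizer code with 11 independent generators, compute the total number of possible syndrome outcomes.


Each stabilizer generator gives a binary (+1 or -1) measurement outcome.
With 11 independent generators:
Total syndromes = 2^11
= 2048

2048


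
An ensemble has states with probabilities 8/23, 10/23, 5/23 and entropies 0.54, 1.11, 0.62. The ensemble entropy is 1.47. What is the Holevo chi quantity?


chi = S(rho) - sum_i p_i * S(rho_i)
Weighted entropy = 8/23 * 0.54 + 10/23 * 1.11 + 5/23 * 0.62
= 0.8052
chi = 1.47 - 0.8052
= 0.6648

0.6648


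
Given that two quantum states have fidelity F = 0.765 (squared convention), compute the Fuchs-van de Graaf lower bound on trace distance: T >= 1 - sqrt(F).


Fuchs-van de Graaf (squared-fidelity convention): 1 - sqrt(F) <= T <= sqrt(1 - F).
Lower bound: T >= 1 - sqrt(F)
sqrt(F) = sqrt(0.765) = 0.8746
T >= 1 - 0.8746
T >= 0.1254

0.1254


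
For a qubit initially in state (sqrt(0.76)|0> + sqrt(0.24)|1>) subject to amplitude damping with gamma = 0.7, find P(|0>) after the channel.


For amplitude damping with parameter gamma on state sqrt(a)|0> + sqrt(b)|1>:
alpha^2 = 0.76, beta^2 = 0.24
P(|0>) = alpha^2 + gamma * beta^2
= 0.76 + 0.7 * 0.24
= 0.76 + 0.1680
= 0.9280

0.9280


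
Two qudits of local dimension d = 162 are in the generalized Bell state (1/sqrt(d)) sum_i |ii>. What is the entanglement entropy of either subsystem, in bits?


For a maximally entangled state in d x d:
S = log2(d) = log2(162)
= 7.3399

7.3399


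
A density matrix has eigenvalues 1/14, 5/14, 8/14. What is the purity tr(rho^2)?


tr(rho^2) = sum of eigenvalues squared
= (1/14)^2 + (5/14)^2 + (8/14)^2
= (1 + 25 + 64) / 196
= 90/196
= 0.4592

0.4592


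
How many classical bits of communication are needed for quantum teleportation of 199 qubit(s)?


Quantum teleportation requires 2 classical bits per qubit teleported.
199 qubit(s) -> 2 * 199 = 398 classical bits

398


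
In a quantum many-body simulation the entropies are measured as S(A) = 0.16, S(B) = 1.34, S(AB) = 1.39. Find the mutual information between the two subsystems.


I(A:B) = S(A) + S(B) - S(AB)
= 0.16 + 1.34 - 1.39
= 0.1100

0.1100


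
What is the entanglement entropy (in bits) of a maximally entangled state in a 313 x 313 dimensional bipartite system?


For a maximally entangled state in d x d:
S = log2(d) = log2(313)
= 8.2900

8.2900


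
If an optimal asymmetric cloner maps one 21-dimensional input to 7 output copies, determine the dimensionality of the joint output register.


Output space = H^(tensor 7) where dim(H) = 21
dim = 21^7
= 441 (after 2 factors)
= 9261 (after 3 factors)
= 194481 (after 4 factors)
= 4084101 (after 5 factors)
= 85766121 (after 6 factors)
= 1801088541 (after 7 factors)
= 1801088541

1801088541


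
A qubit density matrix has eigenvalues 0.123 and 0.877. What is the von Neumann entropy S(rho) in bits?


S = -p*log2(p) - (1-p)*log2(1-p)
p = 0.1230, 1-p = 0.8770
= -0.1230 * log2(0.1230) - 0.8770 * log2(0.8770)
= -(-0.3719) - (-0.1661)
= 0.5379

0.5379


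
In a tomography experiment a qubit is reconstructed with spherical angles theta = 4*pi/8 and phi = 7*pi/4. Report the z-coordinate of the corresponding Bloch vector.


theta = 1.5708, phi = 5.4978
r_z = cos(theta) = 0.0000

0.0000


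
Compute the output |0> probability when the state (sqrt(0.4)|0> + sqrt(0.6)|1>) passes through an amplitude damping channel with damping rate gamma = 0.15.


For amplitude damping with parameter gamma on state sqrt(a)|0> + sqrt(b)|1>:
alpha^2 = 0.4, beta^2 = 0.6
P(|0>) = alpha^2 + gamma * beta^2
= 0.4 + 0.15 * 0.6
= 0.4 + 0.0900
= 0.4900

0.4900


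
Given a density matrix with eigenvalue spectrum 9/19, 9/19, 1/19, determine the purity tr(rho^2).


tr(rho^2) = sum of eigenvalues squared
= (9/19)^2 + (9/19)^2 + (1/19)^2
= (81 + 81 + 1) / 361
= 163/361
= 0.4515

0.4515


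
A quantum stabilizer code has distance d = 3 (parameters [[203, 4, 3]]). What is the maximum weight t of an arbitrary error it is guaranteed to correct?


Code parameters: [[203, 4, 3]], distance d = 3.
Number of correctable errors = floor((d-1)/2)
= floor((3 - 1)/2)
= floor(2/2)
= 1

1


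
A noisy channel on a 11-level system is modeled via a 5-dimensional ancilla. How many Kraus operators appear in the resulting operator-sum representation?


Tracing out the environment in an orthonormal basis {|i>_E} gives Kraus operators K_i = <i|_E U |0>_E.
Number of Kraus operators = dim(H_env) = d_env
= 5

5


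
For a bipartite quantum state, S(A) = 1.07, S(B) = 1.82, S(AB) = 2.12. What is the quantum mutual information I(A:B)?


I(A:B) = S(A) + S(B) - S(AB)
= 1.07 + 1.82 - 2.12
= 0.7700

0.7700


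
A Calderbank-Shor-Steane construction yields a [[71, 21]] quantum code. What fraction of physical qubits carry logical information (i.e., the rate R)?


Code rate R = k/n
= 21/71
= 0.2958

0.2958


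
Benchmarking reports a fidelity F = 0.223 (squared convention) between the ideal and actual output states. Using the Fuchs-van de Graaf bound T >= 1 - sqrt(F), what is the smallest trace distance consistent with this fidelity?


Fuchs-van de Graaf (squared-fidelity convention): 1 - sqrt(F) <= T <= sqrt(1 - F).
Lower bound: T >= 1 - sqrt(F)
sqrt(F) = sqrt(0.223) = 0.4722
T >= 1 - 0.4722
T >= 0.5278

0.5278


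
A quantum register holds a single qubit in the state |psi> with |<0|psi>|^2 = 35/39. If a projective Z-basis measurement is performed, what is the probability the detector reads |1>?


|alpha|^2 = 35/39 = 0.8974
|beta|^2 = 1 - 35/39 = 4/39 = 0.1026
P(|1>) = |beta|^2 = 0.1026

0.1026


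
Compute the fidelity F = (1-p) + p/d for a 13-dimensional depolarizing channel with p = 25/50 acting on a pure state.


F = (1-p) + p/d
= (1 - 0.5000) + 0.5000/13
= 0.5000 + 0.0385
= 0.5385

0.5385


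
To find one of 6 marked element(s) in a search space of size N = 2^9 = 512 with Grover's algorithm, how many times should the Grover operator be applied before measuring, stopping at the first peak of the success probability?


After j Grover iterations the success probability is P(j) = sin^2((2j+1)*theta), where sin(theta) = sqrt(k/N).
N = 2^9 = 512, k = 6
sin(theta) = sqrt(k/N) = 0.1082531755
theta = arcsin(sqrt(k/N)) = 0.1084657303 rad
P(j) reaches its first maximum when (2j+1)*theta is as close as possible to pi/2, i.e. j = round(pi/(4*theta) - 1/2).
pi/(4*theta) - 1/2 = 6.7410
(For comparison, the common estimate pi/4 * sqrt(N/k) = 7.2552; the exact maximiser is used here.)
Optimal iterations = 7

7


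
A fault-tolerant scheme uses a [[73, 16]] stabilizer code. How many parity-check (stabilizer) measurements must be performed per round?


For an [[n,k]] stabilizer code:
Number of stabilizer generators = n - k
= 73 - 16
= 57

57


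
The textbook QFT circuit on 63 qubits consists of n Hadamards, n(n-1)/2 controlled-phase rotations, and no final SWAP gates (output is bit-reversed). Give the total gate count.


Hadamard gates: 63
Controlled rotations: n*(n-1)/2 = 63*62/2 = 1953
SWAP gates: 0 (omitted)
Total = 63 + 1953
= 2016

2016


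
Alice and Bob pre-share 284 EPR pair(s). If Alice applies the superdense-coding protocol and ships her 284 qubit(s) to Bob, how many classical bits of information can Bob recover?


Superdense coding allows 2 classical bits per shared entangled pair.
284 pair(s) -> 2 * 284 = 568 classical bits

568


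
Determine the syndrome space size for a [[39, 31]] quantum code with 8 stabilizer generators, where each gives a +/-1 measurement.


Each stabilizer generator gives a binary (+1 or -1) measurement outcome.
With 8 independent generators:
Total syndromes = 2^8
= 256

256


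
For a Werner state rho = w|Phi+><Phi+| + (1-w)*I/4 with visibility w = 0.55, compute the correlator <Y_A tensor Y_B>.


|Phi+> = (|00> + |11>)/sqrt(2)
For the pure Bell state, <Y_A Y_B> = -1 (Bell-state Pauli correlator).
The maximally-mixed part I/4 has tr(I/4 * P tensor P) = 0 for any traceless Pauli P.
So <Y_A Y_B>_rho = w * (-1) + (1 - w) * 0
= 0.55 * (-1)
= -0.5500

-0.5500


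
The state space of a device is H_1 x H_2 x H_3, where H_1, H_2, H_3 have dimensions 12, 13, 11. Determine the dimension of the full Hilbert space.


dim(H_1 x H_2 x H_3) = 12 * 13 * 11
= 156 * 11
= 1716

1716


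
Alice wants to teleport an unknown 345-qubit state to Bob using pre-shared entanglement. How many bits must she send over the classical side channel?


Quantum teleportation requires 2 classical bits per qubit teleported.
345 qubit(s) -> 2 * 345 = 690 classical bits

690


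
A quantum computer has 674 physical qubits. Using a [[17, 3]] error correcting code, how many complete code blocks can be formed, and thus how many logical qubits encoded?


Each code block uses 17 physical qubits for 3 logical qubit(s).
Number of complete blocks = floor(674 / 17) = 39
Logical qubits = 39 * 3
= 117

117


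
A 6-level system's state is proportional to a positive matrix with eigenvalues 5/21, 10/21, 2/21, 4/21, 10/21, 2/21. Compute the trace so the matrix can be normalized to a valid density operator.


tr(M) = sum of eigenvalues
= 5/21 + 10/21 + 2/21 + 4/21 + 10/21 + 2/21
= 33/21
= 1.5714

1.5714


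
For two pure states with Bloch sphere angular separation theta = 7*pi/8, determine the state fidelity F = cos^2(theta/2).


For states separated by angle theta on Bloch sphere:
F = cos^2(theta/2)
theta = 7*pi/8 = 2.7489
theta/2 = 1.3744
cos(theta/2) = 0.1951
F = 0.0381

0.0381


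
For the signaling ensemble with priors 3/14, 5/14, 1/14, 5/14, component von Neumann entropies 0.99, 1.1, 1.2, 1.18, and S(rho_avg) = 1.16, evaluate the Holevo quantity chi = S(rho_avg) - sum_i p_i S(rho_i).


chi = S(rho) - sum_i p_i * S(rho_i)
Weighted entropy = 3/14 * 0.99 + 5/14 * 1.1 + 1/14 * 1.2 + 5/14 * 1.18
= 1.1121
chi = 1.16 - 1.1121
= 0.0479

0.0479


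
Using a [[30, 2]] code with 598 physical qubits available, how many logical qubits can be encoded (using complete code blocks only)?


Each code block uses 30 physical qubits for 2 logical qubit(s).
Number of complete blocks = floor(598 / 30) = 19
Logical qubits = 19 * 2
= 38

38


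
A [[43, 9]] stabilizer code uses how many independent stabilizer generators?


For an [[n,k]] stabilizer code:
Number of stabilizer generators = n - k
= 43 - 9
= 34

34


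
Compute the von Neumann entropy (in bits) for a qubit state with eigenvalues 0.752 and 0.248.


S = -p*log2(p) - (1-p)*log2(1-p)
p = 0.7520, 1-p = 0.2480
= -0.7520 * log2(0.7520) - 0.2480 * log2(0.2480)
= -(-0.3092) - (-0.4989)
= 0.8081

0.8081


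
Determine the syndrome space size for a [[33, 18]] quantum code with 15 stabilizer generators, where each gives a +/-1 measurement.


Each stabilizer generator gives a binary (+1 or -1) measurement outcome.
With 15 independent generators:
Total syndromes = 2^15
= 32768

32768


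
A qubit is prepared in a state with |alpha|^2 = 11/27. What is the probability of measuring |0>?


|alpha|^2 = 11/27 = 0.4074
|beta|^2 = 1 - 11/27 = 16/27 = 0.5926
P(|0>) = |alpha|^2 = 0.4074

0.4074


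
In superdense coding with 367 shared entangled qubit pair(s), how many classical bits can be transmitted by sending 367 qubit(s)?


Superdense coding allows 2 classical bits per shared entangled pair.
367 pair(s) -> 2 * 367 = 734 classical bits

734


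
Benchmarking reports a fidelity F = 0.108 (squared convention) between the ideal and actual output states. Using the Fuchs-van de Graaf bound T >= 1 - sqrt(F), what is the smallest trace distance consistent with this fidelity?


Fuchs-van de Graaf (squared-fidelity convention): 1 - sqrt(F) <= T <= sqrt(1 - F).
Lower bound: T >= 1 - sqrt(F)
sqrt(F) = sqrt(0.108) = 0.3286
T >= 1 - 0.3286
T >= 0.6714

0.6714


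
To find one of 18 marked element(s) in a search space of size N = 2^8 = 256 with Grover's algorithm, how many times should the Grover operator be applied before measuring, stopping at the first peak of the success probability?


After j Grover iterations the success probability is P(j) = sin^2((2j+1)*theta), where sin(theta) = sqrt(k/N).
N = 2^8 = 256, k = 18
sin(theta) = sqrt(k/N) = 0.2651650429
theta = arcsin(sqrt(k/N)) = 0.2683750886 rad
P(j) reaches its first maximum when (2j+1)*theta is as close as possible to pi/2, i.e. j = round(pi/(4*theta) - 1/2).
pi/(4*theta) - 1/2 = 2.4265
(For comparison, the common estimate pi/4 * sqrt(N/k) = 2.9619; the exact maximiser is used here.)
Optimal iterations = 2

2


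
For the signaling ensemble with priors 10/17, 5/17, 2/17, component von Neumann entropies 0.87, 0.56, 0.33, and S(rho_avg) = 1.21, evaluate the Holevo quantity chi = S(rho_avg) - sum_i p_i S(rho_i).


chi = S(rho) - sum_i p_i * S(rho_i)
Weighted entropy = 10/17 * 0.87 + 5/17 * 0.56 + 2/17 * 0.33
= 0.7153
chi = 1.21 - 0.7153
= 0.4947

0.4947


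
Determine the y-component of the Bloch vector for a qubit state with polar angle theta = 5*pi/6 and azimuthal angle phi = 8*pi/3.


theta = 2.6180, phi = 8.3776
r_y = sin(theta)*sin(phi) = 0.5000 * 0.8660
r_y = 0.4330

0.4330


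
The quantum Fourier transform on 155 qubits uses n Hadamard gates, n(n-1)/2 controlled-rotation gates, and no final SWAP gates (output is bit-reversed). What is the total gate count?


Hadamard gates: 155
Controlled rotations: n*(n-1)/2 = 155*154/2 = 11935
SWAP gates: 0 (omitted)
Total = 155 + 11935
= 12090

12090


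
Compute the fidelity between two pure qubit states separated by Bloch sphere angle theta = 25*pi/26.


For states separated by angle theta on Bloch sphere:
F = cos^2(theta/2)
theta = 25*pi/26 = 3.0208
theta/2 = 1.5104
cos(theta/2) = 0.0604
F = 0.0036

0.0036


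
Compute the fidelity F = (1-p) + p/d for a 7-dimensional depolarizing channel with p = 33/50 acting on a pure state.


F = (1-p) + p/d
= (1 - 0.6600) + 0.6600/7
= 0.3400 + 0.0943
= 0.4343

0.4343


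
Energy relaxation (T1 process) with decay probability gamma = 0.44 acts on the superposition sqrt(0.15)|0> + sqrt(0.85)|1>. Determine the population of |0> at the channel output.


For amplitude damping with parameter gamma on state sqrt(a)|0> + sqrt(b)|1>:
alpha^2 = 0.15, beta^2 = 0.85
P(|0>) = alpha^2 + gamma * beta^2
= 0.15 + 0.44 * 0.85
= 0.15 + 0.3740
= 0.5240

0.5240


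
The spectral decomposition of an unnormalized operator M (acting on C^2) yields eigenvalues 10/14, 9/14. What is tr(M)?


tr(M) = sum of eigenvalues
= 10/14 + 9/14
= 19/14
= 1.3571

1.3571


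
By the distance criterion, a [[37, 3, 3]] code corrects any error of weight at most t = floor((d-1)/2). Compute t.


Code parameters: [[37, 3, 3]], distance d = 3.
Number of correctable errors = floor((d-1)/2)
= floor((3 - 1)/2)
= floor(2/2)
= 1

1


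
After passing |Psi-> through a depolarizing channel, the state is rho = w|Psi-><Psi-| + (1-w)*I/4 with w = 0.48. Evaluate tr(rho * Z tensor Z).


|Psi-> = (|01> - |10>)/sqrt(2)
For the pure Bell state, <Z_A Z_B> = -1 (Bell-state Pauli correlator).
The maximally-mixed part I/4 has tr(I/4 * P tensor P) = 0 for any traceless Pauli P.
So <Z_A Z_B>_rho = w * (-1) + (1 - w) * 0
= 0.48 * (-1)
= -0.4800

-0.4800


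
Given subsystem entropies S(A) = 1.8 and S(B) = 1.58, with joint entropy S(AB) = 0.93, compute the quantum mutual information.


I(A:B) = S(A) + S(B) - S(AB)
= 1.8 + 1.58 - 0.93
= 2.4500

2.4500


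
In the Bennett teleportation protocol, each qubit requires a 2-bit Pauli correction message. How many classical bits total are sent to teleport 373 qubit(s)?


Quantum teleportation requires 2 classical bits per qubit teleported.
373 qubit(s) -> 2 * 373 = 746 classical bits

746


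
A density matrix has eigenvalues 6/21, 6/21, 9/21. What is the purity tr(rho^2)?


tr(rho^2) = sum of eigenvalues squared
= (6/21)^2 + (6/21)^2 + (9/21)^2
= (36 + 36 + 81) / 441
= 153/441
= 0.3469

0.3469


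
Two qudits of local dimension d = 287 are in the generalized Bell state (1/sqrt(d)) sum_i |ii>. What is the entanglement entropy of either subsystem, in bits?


For a maximally entangled state in d x d:
S = log2(d) = log2(287)
= 8.1649

8.1649


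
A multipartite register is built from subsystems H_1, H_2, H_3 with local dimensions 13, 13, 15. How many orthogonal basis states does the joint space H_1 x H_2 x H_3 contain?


dim(H_1 x H_2 x H_3) = 13 * 13 * 15
= 169 * 15
= 2535

2535


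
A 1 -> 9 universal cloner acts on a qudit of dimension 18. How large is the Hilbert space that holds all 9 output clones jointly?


Output space = H^(tensor 9) where dim(H) = 18
dim = 18^9
= 324 (after 2 factors)
= 5832 (after 3 factors)
= 104976 (after 4 factors)
= 1889568 (after 5 factors)
= 34012224 (after 6 factors)
= 612220032 (after 7 factors)
= 11019960576 (after 8 factors)
= 198359290368 (after 9 factors)
= 198359290368

198359290368


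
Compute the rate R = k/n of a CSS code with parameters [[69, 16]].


Code rate R = k/n
= 16/69
= 0.2319

0.2319


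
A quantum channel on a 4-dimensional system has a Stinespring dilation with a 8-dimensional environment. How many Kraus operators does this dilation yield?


Tracing out the environment in an orthonormal basis {|i>_E} gives Kraus operators K_i = <i|_E U |0>_E.
Number of Kraus operators = dim(H_env) = d_env
= 8

8


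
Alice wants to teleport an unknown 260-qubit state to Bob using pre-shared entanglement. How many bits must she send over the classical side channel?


Quantum teleportation requires 2 classical bits per qubit teleported.
260 qubit(s) -> 2 * 260 = 520 classical bits

520


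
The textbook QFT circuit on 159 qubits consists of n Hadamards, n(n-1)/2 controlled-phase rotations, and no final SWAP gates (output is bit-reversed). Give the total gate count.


Hadamard gates: 159
Controlled rotations: n*(n-1)/2 = 159*158/2 = 12561
SWAP gates: 0 (omitted)
Total = 159 + 12561
= 12720

12720


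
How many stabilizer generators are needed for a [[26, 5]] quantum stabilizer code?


For an [[n,k]] stabilizer code:
Number of stabilizer generators = n - k
= 26 - 5
= 21

21


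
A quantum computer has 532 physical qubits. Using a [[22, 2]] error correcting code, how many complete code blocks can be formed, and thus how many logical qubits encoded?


Each code block uses 22 physical qubits for 2 logical qubit(s).
Number of complete blocks = floor(532 / 22) = 24
Logical qubits = 24 * 2
= 48

48


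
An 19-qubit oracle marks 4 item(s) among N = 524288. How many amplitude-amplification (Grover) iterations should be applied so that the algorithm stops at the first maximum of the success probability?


After j Grover iterations the success probability is P(j) = sin^2((2j+1)*theta), where sin(theta) = sqrt(k/N).
N = 2^19 = 524288, k = 4
sin(theta) = sqrt(k/N) = 0.002762135864
theta = arcsin(sqrt(k/N)) = 0.002762139376 rad
P(j) reaches its first maximum when (2j+1)*theta is as close as possible to pi/2, i.e. j = round(pi/(4*theta) - 1/2).
pi/(4*theta) - 1/2 = 283.8441
(For comparison, the common estimate pi/4 * sqrt(N/k) = 284.3445; the exact maximiser is used here.)
Optimal iterations = 284

284


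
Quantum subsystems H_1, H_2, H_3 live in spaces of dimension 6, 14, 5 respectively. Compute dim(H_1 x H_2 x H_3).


dim(H_1 x H_2 x H_3) = 6 * 14 * 5
= 84 * 5
= 420

420


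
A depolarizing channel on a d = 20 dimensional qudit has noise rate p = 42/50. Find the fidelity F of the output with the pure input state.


F = (1-p) + p/d
= (1 - 0.8400) + 0.8400/20
= 0.1600 + 0.0420
= 0.2020

0.2020


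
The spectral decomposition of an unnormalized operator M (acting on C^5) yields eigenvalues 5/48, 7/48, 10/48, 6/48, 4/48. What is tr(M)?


tr(M) = sum of eigenvalues
= 5/48 + 7/48 + 10/48 + 6/48 + 4/48
= 32/48
= 0.6667

0.6667


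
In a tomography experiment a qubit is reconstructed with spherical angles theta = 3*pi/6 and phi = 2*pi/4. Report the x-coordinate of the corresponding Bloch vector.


theta = 1.5708, phi = 1.5708
r_x = sin(theta)*cos(phi) = 1.0000 * 0.0000
r_x = 0.0000

0.0000


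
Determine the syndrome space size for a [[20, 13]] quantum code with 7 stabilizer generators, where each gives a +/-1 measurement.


Each stabilizer generator gives a binary (+1 or -1) measurement outcome.
With 7 independent generators:
Total syndromes = 2^7
= 128

128


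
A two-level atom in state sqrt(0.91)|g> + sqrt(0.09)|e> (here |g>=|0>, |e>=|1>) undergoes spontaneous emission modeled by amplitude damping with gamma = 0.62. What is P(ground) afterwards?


For amplitude damping with parameter gamma on state sqrt(a)|0> + sqrt(b)|1>:
alpha^2 = 0.91, beta^2 = 0.09
P(|0>) = alpha^2 + gamma * beta^2
= 0.91 + 0.62 * 0.09
= 0.91 + 0.0558
= 0.9658

0.9658


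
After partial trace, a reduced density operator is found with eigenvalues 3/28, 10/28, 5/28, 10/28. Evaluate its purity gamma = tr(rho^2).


tr(rho^2) = sum of eigenvalues squared
= (3/28)^2 + (10/28)^2 + (5/28)^2 + (10/28)^2
= (9 + 100 + 25 + 100) / 784
= 234/784
= 0.2985

0.2985


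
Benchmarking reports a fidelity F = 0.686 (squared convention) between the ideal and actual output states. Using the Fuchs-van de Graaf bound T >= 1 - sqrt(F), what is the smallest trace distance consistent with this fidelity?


Fuchs-van de Graaf (squared-fidelity convention): 1 - sqrt(F) <= T <= sqrt(1 - F).
Lower bound: T >= 1 - sqrt(F)
sqrt(F) = sqrt(0.686) = 0.8283
T >= 1 - 0.8283
T >= 0.1717

0.1717


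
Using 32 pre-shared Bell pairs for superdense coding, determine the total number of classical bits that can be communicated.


Superdense coding allows 2 classical bits per shared entangled pair.
32 pair(s) -> 2 * 32 = 64 classical bits

64


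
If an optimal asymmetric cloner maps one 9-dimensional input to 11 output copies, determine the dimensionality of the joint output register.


Output space = H^(tensor 11) where dim(H) = 9
dim = 9^11
= 81 (after 2 factors)
= 729 (after 3 factors)
= 6561 (after 4 factors)
= 59049 (after 5 factors)
= 531441 (after 6 factors)
= 4782969 (after 7 factors)
= 43046721 (after 8 factors)
= 387420489 (after 9 factors)
= 3486784401 (after 10 factors)
= 31381059609 (after 11 factors)
= 31381059609

31381059609


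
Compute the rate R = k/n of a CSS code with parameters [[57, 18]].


Code rate R = k/n
= 18/57
= 0.3158

0.3158


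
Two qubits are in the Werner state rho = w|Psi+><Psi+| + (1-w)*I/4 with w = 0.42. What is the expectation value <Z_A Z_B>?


|Psi+> = (|01> + |10>)/sqrt(2)
For the pure Bell state, <Z_A Z_B> = -1 (Bell-state Pauli correlator).
The maximally-mixed part I/4 has tr(I/4 * P tensor P) = 0 for any traceless Pauli P.
So <Z_A Z_B>_rho = w * (-1) + (1 - w) * 0
= 0.42 * (-1)
= -0.4200

-0.4200


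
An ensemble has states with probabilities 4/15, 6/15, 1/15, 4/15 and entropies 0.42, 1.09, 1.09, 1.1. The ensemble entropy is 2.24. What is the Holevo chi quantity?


chi = S(rho) - sum_i p_i * S(rho_i)
Weighted entropy = 4/15 * 0.42 + 6/15 * 1.09 + 1/15 * 1.09 + 4/15 * 1.1
= 0.9140
chi = 2.24 - 0.9140
= 1.3260

1.3260


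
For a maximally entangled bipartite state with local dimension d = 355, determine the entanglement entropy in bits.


For a maximally entangled state in d x d:
S = log2(d) = log2(355)
= 8.4717

8.4717


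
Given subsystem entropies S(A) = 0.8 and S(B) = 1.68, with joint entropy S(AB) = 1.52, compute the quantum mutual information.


I(A:B) = S(A) + S(B) - S(AB)
= 0.8 + 1.68 - 1.52
= 0.9600

0.9600


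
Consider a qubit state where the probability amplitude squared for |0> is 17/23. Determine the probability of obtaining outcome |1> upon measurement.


|alpha|^2 = 17/23 = 0.7391
|beta|^2 = 1 - 17/23 = 6/23 = 0.2609
P(|1>) = |beta|^2 = 0.2609

0.2609


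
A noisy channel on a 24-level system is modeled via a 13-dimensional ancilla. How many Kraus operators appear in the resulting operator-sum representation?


Tracing out the environment in an orthonormal basis {|i>_E} gives Kraus operators K_i = <i|_E U |0>_E.
Number of Kraus operators = dim(H_env) = d_env
= 13

13


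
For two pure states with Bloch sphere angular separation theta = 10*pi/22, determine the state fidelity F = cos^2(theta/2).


For states separated by angle theta on Bloch sphere:
F = cos^2(theta/2)
theta = 10*pi/22 = 1.4280
theta/2 = 0.7140
cos(theta/2) = 0.7557
F = 0.5712

0.5712


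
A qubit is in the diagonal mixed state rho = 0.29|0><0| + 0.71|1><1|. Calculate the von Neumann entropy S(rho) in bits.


S = -p*log2(p) - (1-p)*log2(1-p)
p = 0.2900, 1-p = 0.7100
= -0.2900 * log2(0.2900) - 0.7100 * log2(0.7100)
= -(-0.5179) - (-0.3508)
= 0.8687

0.8687


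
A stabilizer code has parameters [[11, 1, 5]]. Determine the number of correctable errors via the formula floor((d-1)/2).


Code parameters: [[11, 1, 5]], distance d = 5.
Number of correctable errors = floor((d-1)/2)
= floor((5 - 1)/2)
= floor(4/2)
= 2

2


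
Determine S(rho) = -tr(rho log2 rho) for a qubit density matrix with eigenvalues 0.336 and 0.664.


S = -p*log2(p) - (1-p)*log2(1-p)
p = 0.3360, 1-p = 0.6640
= -0.3360 * log2(0.3360) - 0.6640 * log2(0.6640)
= -(-0.5287) - (-0.3923)
= 0.9209

0.9209


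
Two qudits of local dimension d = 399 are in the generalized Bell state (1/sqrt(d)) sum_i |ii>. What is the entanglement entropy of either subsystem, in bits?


For a maximally entangled state in d x d:
S = log2(d) = log2(399)
= 8.6402

8.6402


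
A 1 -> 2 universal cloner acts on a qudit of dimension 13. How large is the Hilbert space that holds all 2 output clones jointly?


Output space = H^(tensor 2) where dim(H) = 13
dim = 13^2
= 169

169


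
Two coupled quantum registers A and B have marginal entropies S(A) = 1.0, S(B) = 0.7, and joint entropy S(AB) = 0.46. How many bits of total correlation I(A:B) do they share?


I(A:B) = S(A) + S(B) - S(AB)
= 1.0 + 0.7 - 0.46
= 1.2400

1.2400


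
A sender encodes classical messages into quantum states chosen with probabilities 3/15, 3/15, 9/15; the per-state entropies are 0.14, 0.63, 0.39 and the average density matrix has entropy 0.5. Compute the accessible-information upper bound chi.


chi = S(rho) - sum_i p_i * S(rho_i)
Weighted entropy = 3/15 * 0.14 + 3/15 * 0.63 + 9/15 * 0.39
= 0.3880
chi = 0.5 - 0.3880
= 0.1120

0.1120


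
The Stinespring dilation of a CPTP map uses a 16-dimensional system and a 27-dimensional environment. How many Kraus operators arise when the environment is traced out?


Tracing out the environment in an orthonormal basis {|i>_E} gives Kraus operators K_i = <i|_E U |0>_E.
Number of Kraus operators = dim(H_env) = d_env
= 27

27


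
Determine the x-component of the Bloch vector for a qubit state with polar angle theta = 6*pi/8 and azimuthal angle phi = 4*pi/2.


theta = 2.3562, phi = 6.2832
r_x = sin(theta)*cos(phi) = 0.7071 * 1.0000
r_x = 0.7071

0.7071


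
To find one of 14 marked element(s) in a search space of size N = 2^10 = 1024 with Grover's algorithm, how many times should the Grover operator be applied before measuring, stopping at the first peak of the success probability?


After j Grover iterations the success probability is P(j) = sin^2((2j+1)*theta), where sin(theta) = sqrt(k/N).
N = 2^10 = 1024, k = 14
sin(theta) = sqrt(k/N) = 0.1169267933
theta = arcsin(sqrt(k/N)) = 0.1171948808 rad
P(j) reaches its first maximum when (2j+1)*theta is as close as possible to pi/2, i.e. j = round(pi/(4*theta) - 1/2).
pi/(4*theta) - 1/2 = 6.2016
(For comparison, the common estimate pi/4 * sqrt(N/k) = 6.7170; the exact maximiser is used here.)
Optimal iterations = 6

6


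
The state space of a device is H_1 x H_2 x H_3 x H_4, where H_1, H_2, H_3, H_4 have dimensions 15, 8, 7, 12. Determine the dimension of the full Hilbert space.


dim(H_1 x H_2 x H_3 x H_4) = 15 * 8 * 7 * 12
= 120 * 7 * 12
= 840 * 12
= 10080

10080
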